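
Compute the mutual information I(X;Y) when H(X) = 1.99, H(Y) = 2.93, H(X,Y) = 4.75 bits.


I(X;Y) = H(X) + H(Y) - H(X,Y) = 1.99 + 2.93 - 4.75 = 0.17

0.17 bits


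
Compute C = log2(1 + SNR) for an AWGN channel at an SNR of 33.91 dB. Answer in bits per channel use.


SNR_linear = 10^(33.91/10) = 2460.3676; C = log2(1 + SNR_linear) = log2(1 + 2460.3676) = 11.2652

11.2652 bits/channel use


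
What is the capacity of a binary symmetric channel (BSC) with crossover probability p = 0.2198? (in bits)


H(p) = -p*log2(p) - (1-p)*log2(1-p) = -0.2198*log2(0.2198) - 0.7802*log2(0.7802) = 0.480425 + 0.279377 = 0.7598. C = 1 - H(p) = 1 - 0.7598 = 0.2402

0.2402 bits


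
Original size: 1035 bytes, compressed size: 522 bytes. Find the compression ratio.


Ratio = original / compressed = 1035 / 522 = 1.9828

1.9828


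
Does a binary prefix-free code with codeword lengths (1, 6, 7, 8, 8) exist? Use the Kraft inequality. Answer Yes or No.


Kraft sum = sum(2^(-l_i)) = 0.5312, need <= 1. Result: satisfied (a binary prefix-free code with these lengths exists)

Yes


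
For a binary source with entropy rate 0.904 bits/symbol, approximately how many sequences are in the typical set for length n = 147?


log2|A_typical| = nH = 147 * 0.904 = 132.888, so |A_typical| ~ 2^132.888 = 1.008e+40

1.008e+40


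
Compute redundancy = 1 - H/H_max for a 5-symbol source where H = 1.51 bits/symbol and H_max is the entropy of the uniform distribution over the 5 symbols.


H_max = log2(K) = log2(5) = 2.3219 bits/symbol. Redundancy = 1 - H/H_max = 1 - 1.51/2.3219 = 1 - 0.6503 = 0.3497

0.3497


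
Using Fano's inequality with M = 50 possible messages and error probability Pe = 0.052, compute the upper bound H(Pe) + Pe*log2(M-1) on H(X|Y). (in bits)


H(Pe) = -Pe*log2(Pe) - (1-Pe)*log2(1-Pe) = -0.052*log2(0.052) - 0.948*log2(0.948) = 0.221798 + 0.073035 = 0.2948. Pe*log2(M-1) = 0.052*log2(49) = 0.291965. Bound = H(Pe) + Pe*log2(M-1) = 0.221798 + 0.073035 + 0.291965 = 0.5868

0.5868 bits


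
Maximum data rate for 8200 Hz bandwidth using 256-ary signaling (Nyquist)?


Rate = 2 * B * log2(M) = 2 * 8200 * 8.0 = 131200.0

131200.0 bps


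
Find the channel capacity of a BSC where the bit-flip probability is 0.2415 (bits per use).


H(p) = -p*log2(p) - (1-p)*log2(1-p) = -0.2415*log2(0.2415) - 0.7585*log2(0.7585) = 0.495052 + 0.302474 = 0.7975. C = 1 - H(p) = 1 - 0.7975 = 0.2025

0.2025 bits


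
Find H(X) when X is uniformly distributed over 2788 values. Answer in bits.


H = log2(n) = log2(2788) = 11.445

11.445 bits


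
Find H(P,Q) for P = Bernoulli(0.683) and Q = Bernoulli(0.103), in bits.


H(P,Q) = -p*log2(q) - (1-p)*log2(1-q). -0.683*log2(0.103) = 2.239751; -0.317*log2(0.897) = 0.049712. H(P,Q) = 2.239751 + 0.049712 = 2.2895

2.2895 bits


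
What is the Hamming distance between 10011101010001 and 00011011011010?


Count differing positions: ^ . . . . ^ ^ . . . ^ . ^ ^ = 6 differences

6


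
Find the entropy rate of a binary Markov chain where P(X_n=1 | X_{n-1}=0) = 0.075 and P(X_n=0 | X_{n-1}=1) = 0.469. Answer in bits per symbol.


Stationary distribution: pi_0 = p10/(p01+p10) = 0.8621, pi_1 = 0.1379. Entropy rate H' = pi_0*H(p01) + pi_1*H(p10) = 0.8621*0.3843 + 0.1379*0.9972 = 0.4688

0.4688 bits/symbol


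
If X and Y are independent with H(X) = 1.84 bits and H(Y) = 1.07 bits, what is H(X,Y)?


For independent variables, H(X,Y) = H(X) + H(Y) = 1.84 + 1.07 = 2.91

2.91 bits


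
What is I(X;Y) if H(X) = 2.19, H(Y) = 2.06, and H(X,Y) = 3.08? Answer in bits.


I(X;Y) = H(X) + H(Y) - H(X,Y) = 2.19 + 2.06 - 3.08 = 1.17

1.17 bits


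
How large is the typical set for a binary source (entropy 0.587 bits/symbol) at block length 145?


log2|A_typical| = nH = 145 * 0.587 = 85.115, so |A_typical| ~ 2^85.115 = 4.190e+25

4.190e+25


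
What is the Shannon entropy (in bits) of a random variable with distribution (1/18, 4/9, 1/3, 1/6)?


H = -sum(p_i * log2(p_i)). Terms: -(1/18)*log2(1/18) = 0.231663; -(4/9)*log2(4/9) = 0.519967; -(1/3)*log2(1/3) = 0.528321; -(1/6)*log2(1/6) = 0.430827. H = 0.231663 + 0.519967 + 0.528321 + 0.430827 = 1.7108

1.7108 bits


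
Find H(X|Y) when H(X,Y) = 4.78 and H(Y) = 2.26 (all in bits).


H(X|Y) = H(X,Y) - H(Y) = 4.78 - 2.26 = 2.52

2.52 bits


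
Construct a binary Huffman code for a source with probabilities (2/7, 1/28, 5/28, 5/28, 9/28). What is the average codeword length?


Huffman construction (repeatedly merge the two least-probable nodes; each merge adds 1 bit to every symbol beneath it): 1/28 + 5/28 = 3/14; 5/28 + 3/14 = 11/28; 2/7 + 9/28 = 17/28; 11/28 + 17/28 = 1. Resulting codeword lengths (in the order the probabilities were given): (2, 3, 3, 2, 2). L_avg = sum(p_i * l_i) = 2/7*2 + 1/28*3 + 5/28*3 + 5/28*2 + 9/28*2 = 31/14 = 2.2143

2.2143 bits


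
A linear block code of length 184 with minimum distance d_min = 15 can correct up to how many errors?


Correction capability = floor((d-1)/2) = floor((15-1)/2) = 7

7 errors


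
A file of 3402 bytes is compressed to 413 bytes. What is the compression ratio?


Ratio = original / compressed = 3402 / 413 = 8.2373

8.2373


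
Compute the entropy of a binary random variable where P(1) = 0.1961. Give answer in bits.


H = -p*log2(p) - (1-p)*log2(1-p). -0.1961*log2(0.1961) = 0.460901; -0.8039*log2(0.8039) = 0.253158. H = 0.460901 + 0.253158 = 0.7141

0.7141 bits


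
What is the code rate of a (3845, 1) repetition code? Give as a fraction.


Rate = k/n = 1/3845

1/3845


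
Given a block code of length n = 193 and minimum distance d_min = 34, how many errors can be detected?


Detection capability = d_min - 1 = 34 - 1 = 33

33 errors


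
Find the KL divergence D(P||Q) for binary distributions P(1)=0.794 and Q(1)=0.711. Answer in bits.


KL = p*log2(p/q) + (1-p)*log2((1-p)/(1-q)) = 0.794*log2(0.794/0.711) + 0.206*log2(0.206/0.289) = 0.0259

0.0259 bits


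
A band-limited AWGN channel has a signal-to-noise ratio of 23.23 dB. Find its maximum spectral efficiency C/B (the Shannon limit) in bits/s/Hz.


SNR_linear = 10^(23.23/10) = 210.3778; C/B = log2(1 + SNR_linear) = log2(1 + 210.3778) = 7.7237

7.7237 bits/s/Hz


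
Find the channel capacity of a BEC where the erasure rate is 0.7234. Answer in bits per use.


C = 1 - epsilon = 1 - 0.7234 = 0.2766

0.2766 bits


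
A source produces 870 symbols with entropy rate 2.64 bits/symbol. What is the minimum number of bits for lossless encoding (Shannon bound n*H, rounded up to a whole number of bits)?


Minimum bits >= n * H = 870 * 2.64 = 2296.8, rounded up to a whole number of bits = 2297

2297 bits


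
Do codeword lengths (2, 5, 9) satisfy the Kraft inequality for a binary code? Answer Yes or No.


Kraft sum = sum(2^(-l_i)) = 0.2832, need <= 1. Result: satisfied (a binary prefix-free code with these lengths exists)

Yes


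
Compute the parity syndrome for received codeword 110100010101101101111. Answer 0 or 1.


Syndrome = XOR of all bits = 1 XOR 1 XOR 0 XOR 1 XOR 0 XOR 0 XOR 0 XOR 1 XOR 0 XOR 1 XOR 0 XOR 1 XOR 1 XOR 0 XOR 1 XOR 1 XOR 0 XOR 1 XOR 1 XOR 1 XOR 1 = 1

1


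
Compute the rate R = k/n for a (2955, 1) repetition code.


Rate = k/n = 1/2955

1/2955


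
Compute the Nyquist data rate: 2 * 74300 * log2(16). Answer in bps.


Rate = 2 * B * log2(M) = 2 * 74300 * 4.0 = 594400.0

594400.0 bps


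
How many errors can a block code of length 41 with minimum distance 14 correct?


Correction capability = floor((d-1)/2) = floor((14-1)/2) = 6

6 errors


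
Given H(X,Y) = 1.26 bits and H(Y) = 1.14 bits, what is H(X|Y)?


H(X|Y) = H(X,Y) - H(Y) = 1.26 - 1.14 = 0.12

0.12 bits


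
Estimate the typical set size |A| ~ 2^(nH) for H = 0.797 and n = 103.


log2|A_typical| = nH = 103 * 0.797 = 82.091, so |A_typical| ~ 2^82.091 = 5.151e+24

5.151e+24


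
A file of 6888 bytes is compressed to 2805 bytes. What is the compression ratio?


Ratio = original / compressed = 6888 / 2805 = 2.4556

2.4556


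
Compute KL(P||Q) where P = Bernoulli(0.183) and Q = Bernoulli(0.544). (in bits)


KL = p*log2(p/q) + (1-p)*log2((1-p)/(1-q)) = 0.183*log2(0.183/0.544) + 0.817*log2(0.817/0.456) = 0.3997

0.3997 bits


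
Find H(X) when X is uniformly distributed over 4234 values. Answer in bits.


H = log2(n) = log2(4234) = 12.0478

12.0478 bits


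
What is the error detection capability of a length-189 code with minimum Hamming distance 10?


Detection capability = d_min - 1 = 10 - 1 = 9

9 errors


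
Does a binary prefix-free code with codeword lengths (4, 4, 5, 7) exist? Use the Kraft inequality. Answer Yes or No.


Kraft sum = sum(2^(-l_i)) = 0.1641, need <= 1. Result: satisfied (a binary prefix-free code with these lengths exists)

Yes


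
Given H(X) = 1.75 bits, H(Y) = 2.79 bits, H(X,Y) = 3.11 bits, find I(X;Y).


I(X;Y) = H(X) + H(Y) - H(X,Y) = 1.75 + 2.79 - 3.11 = 1.43

1.43 bits


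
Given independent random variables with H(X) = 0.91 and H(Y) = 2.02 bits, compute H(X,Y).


For independent variables, H(X,Y) = H(X) + H(Y) = 0.91 + 2.02 = 2.93

2.93 bits


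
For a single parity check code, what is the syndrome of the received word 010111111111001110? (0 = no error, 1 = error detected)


Syndrome = XOR of all bits = 0 XOR 1 XOR 0 XOR 1 XOR 1 XOR 1 XOR 1 XOR 1 XOR 1 XOR 1 XOR 1 XOR 1 XOR 0 XOR 0 XOR 1 XOR 1 XOR 1 XOR 0 = 1

1


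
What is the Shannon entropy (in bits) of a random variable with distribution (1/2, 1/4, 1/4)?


H = -sum(p_i * log2(p_i)). Terms: -(1/2)*log2(1/2) = 0.500000; -(1/4)*log2(1/4) = 0.500000; -(1/4)*log2(1/4) = 0.500000. H = 0.500000 + 0.500000 + 0.500000 = 1.5

1.5 bits


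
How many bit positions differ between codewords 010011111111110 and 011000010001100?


Count differing positions: . . ^ . ^ ^ ^ . ^ ^ ^ . . ^ . = 8 differences

8


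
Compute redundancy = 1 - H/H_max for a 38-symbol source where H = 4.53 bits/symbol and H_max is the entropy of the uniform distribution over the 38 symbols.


H_max = log2(K) = log2(38) = 5.2479 bits/symbol. Redundancy = 1 - H/H_max = 1 - 4.53/5.2479 = 1 - 0.8632 = 0.1368

0.1368


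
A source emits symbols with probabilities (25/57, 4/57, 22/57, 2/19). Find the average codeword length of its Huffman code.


Huffman construction (repeatedly merge the two least-probable nodes; each merge adds 1 bit to every symbol beneath it): 4/57 + 2/19 = 10/57; 10/57 + 22/57 = 32/57; 25/57 + 32/57 = 1. Resulting codeword lengths (in the order the probabilities were given): (1, 3, 2, 3). L_avg = sum(p_i * l_i) = 25/57*1 + 4/57*3 + 22/57*2 + 2/19*3 = 33/19 = 1.7368

1.7368 bits


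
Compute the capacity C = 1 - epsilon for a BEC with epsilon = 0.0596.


C = 1 - epsilon = 1 - 0.0596 = 0.9404

0.9404 bits


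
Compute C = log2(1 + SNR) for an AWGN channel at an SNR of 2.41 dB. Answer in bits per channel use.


SNR_linear = 10^(2.41/10) = 1.7418; C = log2(1 + SNR_linear) = log2(1 + 1.7418) = 1.4551

1.4551 bits/channel use


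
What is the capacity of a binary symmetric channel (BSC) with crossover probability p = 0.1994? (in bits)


H(p) = -p*log2(p) - (1-p)*log2(1-p) = -0.1994*log2(0.1994) - 0.8006*log2(0.8006) = 0.463857 + 0.256870 = 0.7207. C = 1 - H(p) = 1 - 0.7207 = 0.2793

0.2793 bits


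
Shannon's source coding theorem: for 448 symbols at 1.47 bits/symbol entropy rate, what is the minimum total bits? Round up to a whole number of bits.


Minimum bits >= n * H = 448 * 1.47 = 658.56, rounded up to a whole number of bits = 659

659 bits


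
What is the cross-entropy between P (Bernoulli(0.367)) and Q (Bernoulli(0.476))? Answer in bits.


H(P,Q) = -p*log2(q) - (1-p)*log2(1-q). -0.367*log2(0.476) = 0.393045; -0.633*log2(0.524) = 0.590185. H(P,Q) = 0.393045 + 0.590185 = 0.9832

0.9832 bits


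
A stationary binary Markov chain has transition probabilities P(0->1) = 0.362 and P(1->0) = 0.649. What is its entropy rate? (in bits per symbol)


Stationary distribution: pi_0 = p10/(p01+p10) = 0.6419, pi_1 = 0.3581. Entropy rate H' = pi_0*H(p01) + pi_1*H(p10) = 0.6419*0.9443 + 0.3581*0.935 = 0.941

0.941 bits/symbol


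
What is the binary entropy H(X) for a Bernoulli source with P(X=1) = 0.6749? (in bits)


H = -p*log2(p) - (1-p)*log2(1-p). -0.6749*log2(0.6749) = 0.382840; -0.3251*log2(0.3251) = 0.527002. H = 0.382840 + 0.527002 = 0.9098

0.9098 bits


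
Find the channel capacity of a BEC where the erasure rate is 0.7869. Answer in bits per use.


C = 1 - epsilon = 1 - 0.7869 = 0.2131

0.2131 bits


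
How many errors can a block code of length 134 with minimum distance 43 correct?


Correction capability = floor((d-1)/2) = floor((43-1)/2) = 21

21 errors


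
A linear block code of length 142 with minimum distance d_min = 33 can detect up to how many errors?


Detection capability = d_min - 1 = 33 - 1 = 32

32 errors


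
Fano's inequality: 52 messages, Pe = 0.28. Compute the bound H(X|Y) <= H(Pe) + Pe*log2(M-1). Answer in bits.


H(Pe) = -Pe*log2(Pe) - (1-Pe)*log2(1-Pe) = -0.28*log2(0.28) - 0.72*log2(0.72) = 0.514220 + 0.341230 = 0.8555. Pe*log2(M-1) = 0.28*log2(51) = 1.588279. Bound = H(Pe) + Pe*log2(M-1) = 0.514220 + 0.341230 + 1.588279 = 2.4437

2.4437 bits


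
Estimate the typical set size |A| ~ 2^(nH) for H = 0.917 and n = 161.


log2|A_typical| = nH = 161 * 0.917 = 147.637, so |A_typical| ~ 2^147.637 = 2.774e+44

2.774e+44


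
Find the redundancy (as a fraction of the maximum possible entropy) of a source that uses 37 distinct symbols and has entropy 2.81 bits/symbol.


H_max = log2(K) = log2(37) = 5.2095 bits/symbol. Redundancy = 1 - H/H_max = 1 - 2.81/5.2095 = 1 - 0.5394 = 0.4606

0.4606


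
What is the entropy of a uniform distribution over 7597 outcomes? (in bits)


H = log2(n) = log2(7597) = 12.8912

12.8912 bits


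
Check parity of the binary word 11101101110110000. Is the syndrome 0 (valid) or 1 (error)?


Syndrome = XOR of all bits = 1 XOR 1 XOR 1 XOR 0 XOR 1 XOR 1 XOR 0 XOR 1 XOR 1 XOR 1 XOR 0 XOR 1 XOR 1 XOR 0 XOR 0 XOR 0 XOR 0 = 0

0


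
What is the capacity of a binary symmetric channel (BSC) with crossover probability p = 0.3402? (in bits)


H(p) = -p*log2(p) - (1-p)*log2(1-p) = -0.3402*log2(0.3402) - 0.6598*log2(0.6598) = 0.529196 + 0.395814 = 0.925. C = 1 - H(p) = 1 - 0.925 = 0.075

0.075 bits


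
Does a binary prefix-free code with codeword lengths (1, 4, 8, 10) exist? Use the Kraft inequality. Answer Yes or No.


Kraft sum = sum(2^(-l_i)) = 0.5674, need <= 1. Result: satisfied (a binary prefix-free code with these lengths exists)

Yes


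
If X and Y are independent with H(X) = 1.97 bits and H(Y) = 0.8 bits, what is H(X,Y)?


For independent variables, H(X,Y) = H(X) + H(Y) = 1.97 + 0.8 = 2.77

2.77 bits


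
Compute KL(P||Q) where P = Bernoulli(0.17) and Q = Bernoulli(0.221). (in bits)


KL = p*log2(p/q) + (1-p)*log2((1-p)/(1-q)) = 0.17*log2(0.17/0.221) + 0.83*log2(0.83/0.779) = 0.0116

0.0116 bits


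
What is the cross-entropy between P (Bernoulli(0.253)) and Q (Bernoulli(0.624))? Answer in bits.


H(P,Q) = -p*log2(q) - (1-p)*log2(1-q). -0.253*log2(0.624) = 0.172137; -0.747*log2(0.376) = 1.054163. H(P,Q) = 0.172137 + 1.054163 = 1.2263

1.2263 bits


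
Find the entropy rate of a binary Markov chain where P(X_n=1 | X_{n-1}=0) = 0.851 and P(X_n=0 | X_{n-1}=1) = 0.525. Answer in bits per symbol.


Stationary distribution: pi_0 = p10/(p01+p10) = 0.3815, pi_1 = 0.6185. Entropy rate H' = pi_0*H(p01) + pi_1*H(p10) = 0.3815*0.6073 + 0.6185*0.9982 = 0.8491

0.8491 bits/symbol


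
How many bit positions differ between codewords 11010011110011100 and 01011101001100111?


Count differing positions: ^ . . . ^ ^ ^ . ^ ^ ^ ^ ^ ^ . ^ ^ = 12 differences

12


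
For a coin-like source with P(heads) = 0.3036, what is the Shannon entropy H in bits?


H = -p*log2(p) - (1-p)*log2(1-p). -0.3036*log2(0.3036) = 0.522118; -0.6964*log2(0.6964) = 0.363529. H = 0.522118 + 0.363529 = 0.8856

0.8856 bits


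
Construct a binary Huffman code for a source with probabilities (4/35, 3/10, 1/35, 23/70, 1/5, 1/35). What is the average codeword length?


Huffman construction (repeatedly merge the two least-probable nodes; each merge adds 1 bit to every symbol beneath it): 1/35 + 1/35 = 2/35; 2/35 + 4/35 = 6/35; 6/35 + 1/5 = 13/35; 3/10 + 23/70 = 22/35; 13/35 + 22/35 = 1. Resulting codeword lengths (in the order the probabilities were given): (3, 2, 4, 2, 2, 4). L_avg = sum(p_i * l_i) = 4/35*3 + 3/10*2 + 1/35*4 + 23/70*2 + 1/5*2 + 1/35*4 = 78/35 = 2.2286

2.2286 bits


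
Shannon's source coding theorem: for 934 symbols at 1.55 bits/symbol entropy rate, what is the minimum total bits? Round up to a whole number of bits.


Minimum bits >= n * H = 934 * 1.55 = 1447.7, rounded up to a whole number of bits = 1448

1448 bits


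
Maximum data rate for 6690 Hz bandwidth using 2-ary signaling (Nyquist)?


Rate = 2 * B * log2(M) = 2 * 6690 * 1.0 = 13380.0

13380.0 bps


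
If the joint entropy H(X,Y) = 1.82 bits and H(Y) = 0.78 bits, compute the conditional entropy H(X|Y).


H(X|Y) = H(X,Y) - H(Y) = 1.82 - 0.78 = 1.04

1.04 bits


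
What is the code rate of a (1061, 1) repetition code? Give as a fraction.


Rate = k/n = 1/1061

1/1061


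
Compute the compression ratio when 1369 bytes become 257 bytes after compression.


Ratio = original / compressed = 1369 / 257 = 5.3268

5.3268


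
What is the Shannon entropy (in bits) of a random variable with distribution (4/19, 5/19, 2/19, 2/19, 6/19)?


H = -sum(p_i * log2(p_i)). Terms: -(4/19)*log2(4/19) = 0.473248; -(5/19)*log2(5/19) = 0.506842; -(2/19)*log2(2/19) = 0.341887; -(2/19)*log2(2/19) = 0.341887; -(6/19)*log2(6/19) = 0.525147. H = 0.473248 + 0.506842 + 0.341887 + 0.341887 + 0.525147 = 2.189

2.189 bits


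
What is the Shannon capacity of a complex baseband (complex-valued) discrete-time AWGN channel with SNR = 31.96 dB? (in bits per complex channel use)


SNR_linear = 10^(31.96/10) = 1570.3628; C = log2(1 + SNR_linear) = log2(1 + 1570.3628) = 10.6178

10.6178 bits/channel use


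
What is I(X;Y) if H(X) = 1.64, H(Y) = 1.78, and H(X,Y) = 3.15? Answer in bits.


I(X;Y) = H(X) + H(Y) - H(X,Y) = 1.64 + 1.78 - 3.15 = 0.27

0.27 bits


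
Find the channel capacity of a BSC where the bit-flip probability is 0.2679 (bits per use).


H(p) = -p*log2(p) - (1-p)*log2(1-p) = -0.2679*log2(0.2679) - 0.7321*log2(0.7321) = 0.509073 + 0.329363 = 0.8384. C = 1 - H(p) = 1 - 0.8384 = 0.1616

0.1616 bits


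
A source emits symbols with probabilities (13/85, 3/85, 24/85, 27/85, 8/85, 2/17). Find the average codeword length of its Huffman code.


Huffman construction (repeatedly merge the two least-probable nodes; each merge adds 1 bit to every symbol beneath it): 3/85 + 8/85 = 11/85; 2/17 + 11/85 = 21/85; 13/85 + 21/85 = 2/5; 24/85 + 27/85 = 3/5; 2/5 + 3/5 = 1. Resulting codeword lengths (in the order the probabilities were given): (2, 4, 2, 2, 4, 3). L_avg = sum(p_i * l_i) = 13/85*2 + 3/85*4 + 24/85*2 + 27/85*2 + 8/85*4 + 2/17*3 = 202/85 = 2.3765

2.3765 bits


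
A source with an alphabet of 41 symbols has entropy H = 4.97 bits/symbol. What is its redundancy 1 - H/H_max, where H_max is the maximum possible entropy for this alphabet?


H_max = log2(K) = log2(41) = 5.3576 bits/symbol. Redundancy = 1 - H/H_max = 1 - 4.97/5.3576 = 1 - 0.9277 = 0.0723

0.0723


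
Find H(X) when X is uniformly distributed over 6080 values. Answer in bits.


H = log2(n) = log2(6080) = 12.5699

12.5699 bits


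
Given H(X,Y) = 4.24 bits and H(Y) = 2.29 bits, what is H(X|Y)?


H(X|Y) = H(X,Y) - H(Y) = 4.24 - 2.29 = 1.95

1.95 bits


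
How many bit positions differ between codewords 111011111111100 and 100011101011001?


Count differing positions: . ^ ^ . . . . ^ . ^ . . ^ . ^ = 6 differences

6


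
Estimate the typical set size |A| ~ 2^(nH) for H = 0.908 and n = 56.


log2|A_typical| = nH = 56 * 0.908 = 50.848, so |A_typical| ~ 2^50.848 = 2.027e+15

2.027e+15


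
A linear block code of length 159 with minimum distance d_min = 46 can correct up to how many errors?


Correction capability = floor((d-1)/2) = floor((46-1)/2) = 22

22 errors


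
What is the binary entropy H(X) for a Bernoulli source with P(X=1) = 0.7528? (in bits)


H = -p*log2(p) - (1-p)*log2(1-p). -0.7528*log2(0.7528) = 0.308393; -0.2472*log2(0.2472) = 0.498417. H = 0.308393 + 0.498417 = 0.8068

0.8068 bits


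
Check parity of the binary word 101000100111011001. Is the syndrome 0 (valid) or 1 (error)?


Syndrome = XOR of all bits = 1 XOR 0 XOR 1 XOR 0 XOR 0 XOR 0 XOR 1 XOR 0 XOR 0 XOR 1 XOR 1 XOR 1 XOR 0 XOR 1 XOR 1 XOR 0 XOR 0 XOR 1 = 1

1


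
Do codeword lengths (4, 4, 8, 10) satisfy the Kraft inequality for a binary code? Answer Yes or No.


Kraft sum = sum(2^(-l_i)) = 0.1299, need <= 1. Result: satisfied (a binary prefix-free code with these lengths exists)

Yes


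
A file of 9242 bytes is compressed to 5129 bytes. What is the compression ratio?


Ratio = original / compressed = 9242 / 5129 = 1.8019

1.8019


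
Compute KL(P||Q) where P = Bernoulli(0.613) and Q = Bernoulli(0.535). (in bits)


KL = p*log2(p/q) + (1-p)*log2((1-p)/(1-q)) = 0.613*log2(0.613/0.535) + 0.387*log2(0.387/0.465) = 0.0178

0.0178 bits


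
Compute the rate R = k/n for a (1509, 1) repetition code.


Rate = k/n = 1/1509

1/1509


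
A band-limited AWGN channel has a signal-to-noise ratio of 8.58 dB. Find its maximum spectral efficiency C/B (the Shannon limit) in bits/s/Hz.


SNR_linear = 10^(8.58/10) = 7.2111; C/B = log2(1 + SNR_linear) = log2(1 + 7.2111) = 3.0376

3.0376 bits/s/Hz


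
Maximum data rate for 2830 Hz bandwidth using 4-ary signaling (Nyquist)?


Rate = 2 * B * log2(M) = 2 * 2830 * 2.0 = 11320.0

11320.0 bps


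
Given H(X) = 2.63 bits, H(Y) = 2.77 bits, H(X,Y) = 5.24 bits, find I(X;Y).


I(X;Y) = H(X) + H(Y) - H(X,Y) = 2.63 + 2.77 - 5.24 = 0.16

0.16 bits


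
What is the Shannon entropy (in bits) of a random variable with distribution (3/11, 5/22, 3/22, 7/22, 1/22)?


H = -sum(p_i * log2(p_i)). Terms: -(3/11)*log2(3/11) = 0.511219; -(5/22)*log2(5/22) = 0.485796; -(3/22)*log2(3/22) = 0.391973; -(7/22)*log2(7/22) = 0.525661; -(1/22)*log2(1/22) = 0.202701. H = 0.511219 + 0.485796 + 0.391973 + 0.525661 + 0.202701 = 2.1174

2.1174 bits


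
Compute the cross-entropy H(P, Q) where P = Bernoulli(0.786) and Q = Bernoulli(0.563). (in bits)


H(P,Q) = -p*log2(q) - (1-p)*log2(1-q). -0.786*log2(0.563) = 0.651431; -0.214*log2(0.437) = 0.255579. H(P,Q) = 0.651431 + 0.255579 = 0.907

0.907 bits


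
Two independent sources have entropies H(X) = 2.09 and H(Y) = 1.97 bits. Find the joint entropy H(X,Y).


For independent variables, H(X,Y) = H(X) + H(Y) = 2.09 + 1.97 = 4.06

4.06 bits


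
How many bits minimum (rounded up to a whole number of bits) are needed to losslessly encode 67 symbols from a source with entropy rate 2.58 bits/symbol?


Minimum bits >= n * H = 67 * 2.58 = 172.86, rounded up to a whole number of bits = 173

173 bits


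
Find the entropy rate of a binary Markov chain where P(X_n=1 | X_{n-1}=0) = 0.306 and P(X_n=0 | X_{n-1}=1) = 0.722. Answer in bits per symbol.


Stationary distribution: pi_0 = p10/(p01+p10) = 0.7023, pi_1 = 0.2977. Entropy rate H' = pi_0*H(p01) + pi_1*H(p10) = 0.7023*0.8885 + 0.2977*0.8527 = 0.8778

0.8778 bits/symbol


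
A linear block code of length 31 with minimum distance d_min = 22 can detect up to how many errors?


Detection capability = d_min - 1 = 22 - 1 = 21

21 errors


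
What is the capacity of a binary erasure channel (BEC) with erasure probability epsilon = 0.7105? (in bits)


C = 1 - epsilon = 1 - 0.7105 = 0.2895

0.2895 bits


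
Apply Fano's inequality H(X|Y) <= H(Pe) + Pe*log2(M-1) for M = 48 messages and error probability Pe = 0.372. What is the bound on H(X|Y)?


H(Pe) = -Pe*log2(Pe) - (1-Pe)*log2(1-Pe) = -0.372*log2(0.372) - 0.628*log2(0.628) = 0.530705 + 0.421491 = 0.9522. Pe*log2(M-1) = 0.372*log2(47) = 2.066307. Bound = H(Pe) + Pe*log2(M-1) = 0.530705 + 0.421491 + 2.066307 = 3.0185

3.0185 bits


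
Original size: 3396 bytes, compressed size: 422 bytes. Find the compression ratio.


Ratio = original / compressed = 3396 / 422 = 8.0474

8.0474


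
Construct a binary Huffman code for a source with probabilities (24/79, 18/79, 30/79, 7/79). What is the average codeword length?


Huffman construction (repeatedly merge the two least-probable nodes; each merge adds 1 bit to every symbol beneath it): 7/79 + 18/79 = 25/79; 24/79 + 25/79 = 49/79; 30/79 + 49/79 = 1. Resulting codeword lengths (in the order the probabilities were given): (2, 3, 1, 3). L_avg = sum(p_i * l_i) = 24/79*2 + 18/79*3 + 30/79*1 + 7/79*3 = 153/79 = 1.9367

1.9367 bits


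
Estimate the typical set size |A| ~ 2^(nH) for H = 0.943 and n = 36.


log2|A_typical| = nH = 36 * 0.943 = 33.948, so |A_typical| ~ 2^33.948 = 1.657e+10

1.657e+10


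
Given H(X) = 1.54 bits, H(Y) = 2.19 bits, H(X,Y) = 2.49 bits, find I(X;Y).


I(X;Y) = H(X) + H(Y) - H(X,Y) = 1.54 + 2.19 - 2.49 = 1.24

1.24 bits


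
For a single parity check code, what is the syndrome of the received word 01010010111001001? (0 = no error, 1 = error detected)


Syndrome = XOR of all bits = 0 XOR 1 XOR 0 XOR 1 XOR 0 XOR 0 XOR 1 XOR 0 XOR 1 XOR 1 XOR 1 XOR 0 XOR 0 XOR 1 XOR 0 XOR 0 XOR 1 = 0

0


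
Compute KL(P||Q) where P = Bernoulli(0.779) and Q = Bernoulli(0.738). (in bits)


KL = p*log2(p/q) + (1-p)*log2((1-p)/(1-q)) = 0.779*log2(0.779/0.738) + 0.221*log2(0.221/0.262) = 0.0065

0.0065 bits


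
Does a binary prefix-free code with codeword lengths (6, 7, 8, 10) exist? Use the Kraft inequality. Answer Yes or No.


Kraft sum = sum(2^(-l_i)) = 0.0283, need <= 1. Result: satisfied (a binary prefix-free code with these lengths exists)

Yes


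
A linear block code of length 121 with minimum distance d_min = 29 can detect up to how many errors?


Detection capability = d_min - 1 = 29 - 1 = 28

28 errors


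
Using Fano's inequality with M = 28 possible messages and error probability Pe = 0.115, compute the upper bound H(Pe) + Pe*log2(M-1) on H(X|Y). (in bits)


H(Pe) = -Pe*log2(Pe) - (1-Pe)*log2(1-Pe) = -0.115*log2(0.115) - 0.885*log2(0.885) = 0.358834 + 0.155982 = 0.5148. Pe*log2(M-1) = 0.115*log2(27) = 0.546812. Bound = H(Pe) + Pe*log2(M-1) = 0.358834 + 0.155982 + 0.546812 = 1.0616

1.0616 bits


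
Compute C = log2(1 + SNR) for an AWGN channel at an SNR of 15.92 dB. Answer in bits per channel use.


SNR_linear = 10^(15.92/10) = 39.0841; C = log2(1 + SNR_linear) = log2(1 + 39.0841) = 5.325

5.325 bits/channel use


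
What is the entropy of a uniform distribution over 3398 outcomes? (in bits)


H = log2(n) = log2(3398) = 11.7305

11.7305 bits


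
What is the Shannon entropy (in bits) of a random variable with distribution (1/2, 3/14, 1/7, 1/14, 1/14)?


H = -sum(p_i * log2(p_i)). Terms: -(1/2)*log2(1/2) = 0.500000; -(3/14)*log2(3/14) = 0.476227; -(1/7)*log2(1/7) = 0.401051; -(1/14)*log2(1/14) = 0.271954; -(1/14)*log2(1/14) = 0.271954. H = 0.500000 + 0.476227 + 0.401051 + 0.271954 + 0.271954 = 1.9212

1.9212 bits


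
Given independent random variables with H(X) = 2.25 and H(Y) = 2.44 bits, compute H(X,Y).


For independent variables, H(X,Y) = H(X) + H(Y) = 2.25 + 2.44 = 4.69

4.69 bits


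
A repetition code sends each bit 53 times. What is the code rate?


Rate = k/n = 1/53

1/53


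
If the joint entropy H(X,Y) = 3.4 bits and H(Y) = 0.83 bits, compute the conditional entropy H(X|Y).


H(X|Y) = H(X,Y) - H(Y) = 3.4 - 0.83 = 2.57

2.57 bits


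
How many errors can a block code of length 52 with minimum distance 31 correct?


Correction capability = floor((d-1)/2) = floor((31-1)/2) = 15

15 errors


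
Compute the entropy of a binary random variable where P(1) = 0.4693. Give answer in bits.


H = -p*log2(p) - (1-p)*log2(1-p). -0.4693*log2(0.4693) = 0.512202; -0.5307*log2(0.5307) = 0.485077. H = 0.512202 + 0.485077 = 0.9973

0.9973 bits


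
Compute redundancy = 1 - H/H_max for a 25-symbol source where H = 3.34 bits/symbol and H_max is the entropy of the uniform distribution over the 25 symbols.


H_max = log2(K) = log2(25) = 4.6439 bits/symbol. Redundancy = 1 - H/H_max = 1 - 3.34/4.6439 = 1 - 0.7192 = 0.2808

0.2808


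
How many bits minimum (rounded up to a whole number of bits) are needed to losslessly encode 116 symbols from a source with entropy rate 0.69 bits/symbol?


Minimum bits >= n * H = 116 * 0.69 = 80.04, rounded up to a whole number of bits = 81

81 bits


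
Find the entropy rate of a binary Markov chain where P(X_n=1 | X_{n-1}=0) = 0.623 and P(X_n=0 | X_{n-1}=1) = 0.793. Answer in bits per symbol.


Stationary distribution: pi_0 = p10/(p01+p10) = 0.56, pi_1 = 0.44. Entropy rate H' = pi_0*H(p01) + pi_1*H(p10) = 0.56*0.9559 + 0.44*0.7357 = 0.859

0.859 bits/symbol


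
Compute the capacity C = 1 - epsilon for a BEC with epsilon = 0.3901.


C = 1 - epsilon = 1 - 0.3901 = 0.6099

0.6099 bits


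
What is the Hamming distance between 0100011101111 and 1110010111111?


Count differing positions: ^ . ^ . . . ^ . ^ . . . . = 4 differences

4


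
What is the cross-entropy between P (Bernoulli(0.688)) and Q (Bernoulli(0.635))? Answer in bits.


H(P,Q) = -p*log2(q) - (1-p)*log2(1-q). -0.688*log2(0.635) = 0.450758; -0.312*log2(0.365) = 0.453658. H(P,Q) = 0.450758 + 0.453658 = 0.9044

0.9044 bits


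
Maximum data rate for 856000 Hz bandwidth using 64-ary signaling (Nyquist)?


Rate = 2 * B * log2(M) = 2 * 856000 * 6.0 = 10272000.0

10272000.0 bps


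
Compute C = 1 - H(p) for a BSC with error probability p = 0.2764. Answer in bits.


H(p) = -p*log2(p) - (1-p)*log2(1-p) = -0.2764*log2(0.2764) - 0.7236*log2(0.7236) = 0.512769 + 0.337730 = 0.8505. C = 1 - H(p) = 1 - 0.8505 = 0.1495

0.1495 bits


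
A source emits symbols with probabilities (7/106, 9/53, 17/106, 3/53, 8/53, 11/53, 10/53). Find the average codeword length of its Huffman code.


Huffman construction (repeatedly merge the two least-probable nodes; each merge adds 1 bit to every symbol beneath it): 3/53 + 7/106 = 13/106; 13/106 + 8/53 = 29/106; 17/106 + 9/53 = 35/106; 10/53 + 11/53 = 21/53; 29/106 + 35/106 = 32/53; 21/53 + 32/53 = 1. Resulting codeword lengths (in the order the probabilities were given): (4, 3, 3, 4, 3, 2, 2). L_avg = sum(p_i * l_i) = 7/106*4 + 9/53*3 + 17/106*3 + 3/53*4 + 8/53*3 + 11/53*2 + 10/53*2 = 289/106 = 2.7264

2.7264 bits


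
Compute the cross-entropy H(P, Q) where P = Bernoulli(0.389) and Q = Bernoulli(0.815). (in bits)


H(P,Q) = -p*log2(q) - (1-p)*log2(1-q). -0.389*log2(0.815) = 0.114805; -0.611*log2(0.185) = 1.487420. H(P,Q) = 0.114805 + 1.487420 = 1.6022

1.6022 bits


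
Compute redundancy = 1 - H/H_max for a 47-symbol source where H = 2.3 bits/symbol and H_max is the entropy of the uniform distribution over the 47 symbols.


H_max = log2(K) = log2(47) = 5.5546 bits/symbol. Redundancy = 1 - H/H_max = 1 - 2.3/5.5546 = 1 - 0.4141 = 0.5859

0.5859


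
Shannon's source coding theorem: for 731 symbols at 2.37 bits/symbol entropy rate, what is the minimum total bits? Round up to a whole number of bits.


Minimum bits >= n * H = 731 * 2.37 = 1732.47, rounded up to a whole number of bits = 1733

1733 bits


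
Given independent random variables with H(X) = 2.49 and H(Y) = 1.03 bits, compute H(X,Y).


For independent variables, H(X,Y) = H(X) + H(Y) = 2.49 + 1.03 = 3.52

3.52 bits


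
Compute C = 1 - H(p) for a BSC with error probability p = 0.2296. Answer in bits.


H(p) = -p*log2(p) - (1-p)*log2(1-p) = -0.2296*log2(0.2296) - 0.7704*log2(0.7704) = 0.487396 + 0.289917 = 0.7773. C = 1 - H(p) = 1 - 0.7773 = 0.2227

0.2227 bits


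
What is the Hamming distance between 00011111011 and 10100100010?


Count differing positions: ^ . ^ ^ ^ . ^ ^ . . ^ = 7 differences

7


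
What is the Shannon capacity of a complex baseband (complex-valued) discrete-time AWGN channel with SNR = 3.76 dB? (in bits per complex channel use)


SNR_linear = 10^(3.76/10) = 2.3768; C = log2(1 + SNR_linear) = log2(1 + 2.3768) = 1.7557

1.7557 bits/channel use


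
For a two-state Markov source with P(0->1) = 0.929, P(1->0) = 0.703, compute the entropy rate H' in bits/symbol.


Stationary distribution: pi_0 = p10/(p01+p10) = 0.4308, pi_1 = 0.5692. Entropy rate H' = pi_0*H(p01) + pi_1*H(p10) = 0.4308*0.3696 + 0.5692*0.8776 = 0.6588

0.6588 bits/symbol


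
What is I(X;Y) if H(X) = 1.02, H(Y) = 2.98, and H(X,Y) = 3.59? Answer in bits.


I(X;Y) = H(X) + H(Y) - H(X,Y) = 1.02 + 2.98 - 3.59 = 0.41

0.41 bits


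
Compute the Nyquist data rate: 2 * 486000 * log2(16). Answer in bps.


Rate = 2 * B * log2(M) = 2 * 486000 * 4.0 = 3888000.0

3888000.0 bps


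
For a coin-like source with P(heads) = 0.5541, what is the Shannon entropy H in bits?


H = -p*log2(p) - (1-p)*log2(1-p). -0.5541*log2(0.5541) = 0.471972; -0.4459*log2(0.4459) = 0.519566. H = 0.471972 + 0.519566 = 0.9915

0.9915 bits


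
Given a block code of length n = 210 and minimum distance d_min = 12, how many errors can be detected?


Detection capability = d_min - 1 = 12 - 1 = 11

11 errors


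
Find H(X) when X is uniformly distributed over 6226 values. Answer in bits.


H = log2(n) = log2(6226) = 12.6041

12.6041 bits


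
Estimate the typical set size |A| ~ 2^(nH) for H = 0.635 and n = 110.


log2|A_typical| = nH = 110 * 0.635 = 69.85, so |A_typical| ~ 2^69.85 = 1.064e+21

1.064e+21


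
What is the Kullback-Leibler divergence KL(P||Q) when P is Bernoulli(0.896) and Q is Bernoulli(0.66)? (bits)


KL = p*log2(p/q) + (1-p)*log2((1-p)/(1-q)) = 0.896*log2(0.896/0.66) + 0.104*log2(0.104/0.34) = 0.2174

0.2174 bits


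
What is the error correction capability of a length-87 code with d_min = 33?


Correction capability = floor((d-1)/2) = floor((33-1)/2) = 16

16 errors


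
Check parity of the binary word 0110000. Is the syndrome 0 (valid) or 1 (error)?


Syndrome = XOR of all bits = 0 XOR 1 XOR 1 XOR 0 XOR 0 XOR 0 XOR 0 = 0

0


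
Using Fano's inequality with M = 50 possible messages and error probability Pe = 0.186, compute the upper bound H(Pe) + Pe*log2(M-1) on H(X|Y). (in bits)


H(Pe) = -Pe*log2(Pe) - (1-Pe)*log2(1-Pe) = -0.186*log2(0.186) - 0.814*log2(0.814) = 0.451352 + 0.241676 = 0.693. Pe*log2(M-1) = 0.186*log2(49) = 1.044336. Bound = H(Pe) + Pe*log2(M-1) = 0.451352 + 0.241676 + 1.044336 = 1.7374

1.7374 bits


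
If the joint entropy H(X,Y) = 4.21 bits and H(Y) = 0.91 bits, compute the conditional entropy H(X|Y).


H(X|Y) = H(X,Y) - H(Y) = 4.21 - 0.91 = 3.3

3.3 bits


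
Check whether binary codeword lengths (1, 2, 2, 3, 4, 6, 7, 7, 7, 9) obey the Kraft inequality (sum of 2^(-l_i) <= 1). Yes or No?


Kraft sum = sum(2^(-l_i)) = 1.2285, need <= 1. Result: violated (a binary prefix-free code with these lengths cannot exist)

No


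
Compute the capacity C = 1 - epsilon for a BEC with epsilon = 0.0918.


C = 1 - epsilon = 1 - 0.0918 = 0.9082

0.9082 bits


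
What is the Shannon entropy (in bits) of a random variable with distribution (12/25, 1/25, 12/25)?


H = -sum(p_i * log2(p_i)). Terms: -(12/25)*log2(12/25) = 0.508269; -(1/25)*log2(1/25) = 0.185754; -(12/25)*log2(12/25) = 0.508269. H = 0.508269 + 0.185754 + 0.508269 = 1.2023

1.2023 bits


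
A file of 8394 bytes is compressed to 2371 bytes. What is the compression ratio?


Ratio = original / compressed = 8394 / 2371 = 3.5403

3.5403


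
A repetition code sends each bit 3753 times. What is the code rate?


Rate = k/n = 1/3753

1/3753


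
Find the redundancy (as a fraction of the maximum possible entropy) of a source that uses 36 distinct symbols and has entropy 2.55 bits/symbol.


H_max = log2(K) = log2(36) = 5.1699 bits/symbol. Redundancy = 1 - H/H_max = 1 - 2.55/5.1699 = 1 - 0.4932 = 0.5068

0.5068


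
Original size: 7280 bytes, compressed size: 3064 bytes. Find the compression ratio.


Ratio = original / compressed = 7280 / 3064 = 2.376

2.376


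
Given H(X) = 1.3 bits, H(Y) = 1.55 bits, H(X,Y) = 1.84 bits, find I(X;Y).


I(X;Y) = H(X) + H(Y) - H(X,Y) = 1.3 + 1.55 - 1.84 = 1.01

1.01 bits


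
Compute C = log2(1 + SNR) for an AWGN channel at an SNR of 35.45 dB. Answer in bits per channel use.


SNR_linear = 10^(35.45/10) = 3507.5187; C = log2(1 + SNR_linear) = log2(1 + 3507.5187) = 11.7766

11.7766 bits/channel use


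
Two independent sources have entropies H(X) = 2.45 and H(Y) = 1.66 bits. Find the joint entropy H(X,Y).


For independent variables, H(X,Y) = H(X) + H(Y) = 2.45 + 1.66 = 4.11

4.11 bits


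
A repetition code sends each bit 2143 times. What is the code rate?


Rate = k/n = 1/2143

1/2143


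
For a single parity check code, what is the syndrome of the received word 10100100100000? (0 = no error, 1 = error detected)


Syndrome = XOR of all bits = 1 XOR 0 XOR 1 XOR 0 XOR 0 XOR 1 XOR 0 XOR 0 XOR 1 XOR 0 XOR 0 XOR 0 XOR 0 XOR 0 = 0

0


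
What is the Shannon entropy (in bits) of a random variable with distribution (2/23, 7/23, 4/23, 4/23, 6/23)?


H = -sum(p_i * log2(p_i)). Terms: -(2/23)*log2(2/23) = 0.306397; -(7/23)*log2(7/23) = 0.522324; -(4/23)*log2(4/23) = 0.438880; -(4/23)*log2(4/23) = 0.438880; -(6/23)*log2(6/23) = 0.505722. H = 0.306397 + 0.522324 + 0.438880 + 0.438880 + 0.505722 = 2.2122

2.2122 bits


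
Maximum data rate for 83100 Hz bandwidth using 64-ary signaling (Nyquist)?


Rate = 2 * B * log2(M) = 2 * 83100 * 6.0 = 997200.0

997200.0 bps


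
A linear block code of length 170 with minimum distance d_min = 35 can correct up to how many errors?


Correction capability = floor((d-1)/2) = floor((35-1)/2) = 17

17 errors


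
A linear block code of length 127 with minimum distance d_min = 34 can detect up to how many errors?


Detection capability = d_min - 1 = 34 - 1 = 33

33 errors


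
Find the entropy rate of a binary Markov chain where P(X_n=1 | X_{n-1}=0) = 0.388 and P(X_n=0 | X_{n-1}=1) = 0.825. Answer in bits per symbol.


Stationary distribution: pi_0 = p10/(p01+p10) = 0.6801, pi_1 = 0.3199. Entropy rate H' = pi_0*H(p01) + pi_1*H(p10) = 0.6801*0.9635 + 0.3199*0.669 = 0.8693

0.8693 bits/symbol


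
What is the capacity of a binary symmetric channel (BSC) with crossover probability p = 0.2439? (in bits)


H(p) = -p*log2(p) - (1-p)*log2(1-p) = -0.2439*log2(0.2439) - 0.7561*log2(0.7561) = 0.496492 + 0.304974 = 0.8015. C = 1 - H(p) = 1 - 0.8015 = 0.1985

0.1985 bits


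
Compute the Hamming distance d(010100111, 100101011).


Count differing positions: ^ ^ . . . ^ ^ . . = 4 differences

4


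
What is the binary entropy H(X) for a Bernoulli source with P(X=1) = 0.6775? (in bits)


H = -p*log2(p) - (1-p)*log2(1-p). -0.6775*log2(0.6775) = 0.380557; -0.3225*log2(0.3225) = 0.526523. H = 0.380557 + 0.526523 = 0.9071

0.9071 bits


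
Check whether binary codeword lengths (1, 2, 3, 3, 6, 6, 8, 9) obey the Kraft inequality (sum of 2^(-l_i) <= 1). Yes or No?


Kraft sum = sum(2^(-l_i)) = 1.0371, need <= 1. Result: violated (a binary prefix-free code with these lengths cannot exist)

No


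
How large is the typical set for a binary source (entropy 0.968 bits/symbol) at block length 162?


log2|A_typical| = nH = 162 * 0.968 = 156.816, so |A_typical| ~ 2^156.816 = 1.608e+47

1.608e+47


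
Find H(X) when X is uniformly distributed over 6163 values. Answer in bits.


H = log2(n) = log2(6163) = 12.5894

12.5894 bits


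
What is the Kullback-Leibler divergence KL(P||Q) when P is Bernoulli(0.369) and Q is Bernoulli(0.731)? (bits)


KL = p*log2(p/q) + (1-p)*log2((1-p)/(1-q)) = 0.369*log2(0.369/0.731) + 0.631*log2(0.631/0.269) = 0.4122

0.4122 bits
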